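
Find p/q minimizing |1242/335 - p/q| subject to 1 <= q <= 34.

Expand x = 1242/335 as a continued fraction with the Euclidean algorithm:
  1242 = 3*335 + 237, so a_0 = 3.
  335 = 1*237 + 98, so a_1 = 1.
  237 = 2*98 + 41, so a_2 = 2.
  98 = 2*41 + 16, so a_3 = 2.
  41 = 2*16 + 9, so a_4 = 2.
  16 = 1*9 + 7, so a_5 = 1.
  9 = 1*7 + 2, so a_6 = 1.
  7 = 3*2 + 1, so a_7 = 3.
  2 = 2*1 + 0, so a_8 = 2.
so x = [3; 1, 2, 2, 2, 1, 1, 3, 2].
Convergents (p_i = a_i*p_{i-1} + p_{i-2}, q_i = a_i*q_{i-1} + q_{i-2} with p_{-2}=0, p_{-1}=1, q_{-2}=1, q_{-1}=0), until the denominator exceeds 34:
  i=0: a_0=3, p_0 = 3*1 + 0 = 3, q_0 = 3*0 + 1 = 1.
  i=1: a_1=1, p_1 = 1*3 + 1 = 4, q_1 = 1*1 + 0 = 1.
  i=2: a_2=2, p_2 = 2*4 + 3 = 11, q_2 = 2*1 + 1 = 3.
  i=3: a_3=2, p_3 = 2*11 + 4 = 26, q_3 = 2*3 + 1 = 7.
  i=4: a_4=2, p_4 = 2*26 + 11 = 63, q_4 = 2*7 + 3 = 17.
  i=5: a_5=1, p_5 = 1*63 + 26 = 89, q_5 = 1*17 + 7 = 24.
  i=6: a_6=1, p_6 = 1*89 + 63 = 152, q_6 = 1*24 + 17 = 41.
q_6 = 41 > 34, so the last convergent with denominator <= 34 is p_5/q_5 = 89/24.
The closest fraction with denominator <= 34 is either p_5/q_5 or the intermediate fraction (k*p_5 + p_4)/(k*q_5 + q_4) with the largest k >= 1 whose denominator stays <= 34; these approach x as k grows, and every other convergent or intermediate fraction in range is farther away.
Largest k: floor((34 - q_4)/q_5) = floor((34 - 17)/24) = 0.
Since k = 0, no intermediate fraction beyond p_5/q_5 has denominator <= 34, so the convergent 89/24 is the closest (its error is |1242*24 - 89*335|/(335*24) = 7/8040).

89/24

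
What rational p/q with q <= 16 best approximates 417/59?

106/15

Expand x = 417/59 as a continued fraction with the Euclidean algorithm:
  417 = 7*59 + 4, so a_0 = 7.
  59 = 14*4 + 3, so a_1 = 14.
  4 = 1*3 + 1, so a_2 = 1.
  3 = 3*1 + 0, so a_3 = 3.
so x = [7; 14, 1, 3].
Convergents (p_i = a_i*p_{i-1} + p_{i-2}, q_i = a_i*q_{i-1} + q_{i-2} with p_{-2}=0, p_{-1}=1, q_{-2}=1, q_{-1}=0), until the denominator exceeds 16:
  i=0: a_0=7, p_0 = 7*1 + 0 = 7, q_0 = 7*0 + 1 = 1.
  i=1: a_1=14, p_1 = 14*7 + 1 = 99, q_1 = 14*1 + 0 = 14.
  i=2: a_2=1, p_2 = 1*99 + 7 = 106, q_2 = 1*14 + 1 = 15.
  i=3: a_3=3, p_3 = 3*106 + 99 = 417, q_3 = 3*15 + 14 = 59.
q_3 = 59 > 16, so the last convergent with denominator <= 16 is p_2/q_2 = 106/15.
The closest fraction with denominator <= 16 is either p_2/q_2 or the intermediate fraction (k*p_2 + p_1)/(k*q_2 + q_1) with the largest k >= 1 whose denominator stays <= 16; these approach x as k grows, and every other convergent or intermediate fraction in range is farther away.
Largest k: floor((16 - q_1)/q_2) = floor((16 - 14)/15) = 0.
Since k = 0, no intermediate fraction beyond p_2/q_2 has denominator <= 16, so the convergent 106/15 is the closest (its error is |417*15 - 106*59|/(59*15) = 1/885).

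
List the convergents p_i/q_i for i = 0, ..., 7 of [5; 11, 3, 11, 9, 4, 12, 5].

Using the convergent recurrence p_i = a_i*p_{i-1} + p_{i-2}, q_i = a_i*q_{i-1} + q_{i-2} with p_{-2}=0, p_{-1}=1, q_{-2}=1, q_{-1}=0:
  i=0: a_0=5, p_0 = 5*1 + 0 = 5, q_0 = 5*0 + 1 = 1.
  i=1: a_1=11, p_1 = 11*5 + 1 = 56, q_1 = 11*1 + 0 = 11.
  i=2: a_2=3, p_2 = 3*56 + 5 = 173, q_2 = 3*11 + 1 = 34.
  i=3: a_3=11, p_3 = 11*173 + 56 = 1959, q_3 = 11*34 + 11 = 385.
  i=4: a_4=9, p_4 = 9*1959 + 173 = 17804, q_4 = 9*385 + 34 = 3499.
  i=5: a_5=4, p_5 = 4*17804 + 1959 = 73175, q_5 = 4*3499 + 385 = 14381.
  i=6: a_6=12, p_6 = 12*73175 + 17804 = 895904, q_6 = 12*14381 + 3499 = 176071.
  i=7: a_7=5, p_7 = 5*895904 + 73175 = 4552695, q_7 = 5*176071 + 14381 = 894736.

5/1, 56/11, 173/34, 1959/385, 17804/3499, 73175/14381, 895904/176071, 4552695/894736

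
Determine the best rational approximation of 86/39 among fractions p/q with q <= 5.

Expand x = 86/39 as a continued fraction with the Euclidean algorithm:
  86 = 2*39 + 8, so a_0 = 2.
  39 = 4*8 + 7, so a_1 = 4.
  8 = 1*7 + 1, so a_2 = 1.
  7 = 7*1 + 0, so a_3 = 7.
so x = [2; 4, 1, 7].
Convergents (p_i = a_i*p_{i-1} + p_{i-2}, q_i = a_i*q_{i-1} + q_{i-2} with p_{-2}=0, p_{-1}=1, q_{-2}=1, q_{-1}=0), until the denominator exceeds 5:
  i=0: a_0=2, p_0 = 2*1 + 0 = 2, q_0 = 2*0 + 1 = 1.
  i=1: a_1=4, p_1 = 4*2 + 1 = 9, q_1 = 4*1 + 0 = 4.
  i=2: a_2=1, p_2 = 1*9 + 2 = 11, q_2 = 1*4 + 1 = 5.
  i=3: a_3=7, p_3 = 7*11 + 9 = 86, q_3 = 7*5 + 4 = 39.
q_3 = 39 > 5, so the last convergent with denominator <= 5 is p_2/q_2 = 11/5.
The closest fraction with denominator <= 5 is either p_2/q_2 or the intermediate fraction (k*p_2 + p_1)/(k*q_2 + q_1) with the largest k >= 1 whose denominator stays <= 5; these approach x as k grows, and every other convergent or intermediate fraction in range is farther away.
Largest k: floor((5 - q_1)/q_2) = floor((5 - 4)/5) = 0.
Since k = 0, no intermediate fraction beyond p_2/q_2 has denominator <= 5, so the convergent 11/5 is the closest (its error is |86*5 - 11*39|/(39*5) = 1/195).

11/5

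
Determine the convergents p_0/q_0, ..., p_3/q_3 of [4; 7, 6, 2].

Using the convergent recurrence p_i = a_i*p_{i-1} + p_{i-2}, q_i = a_i*q_{i-1} + q_{i-2} with p_{-2}=0, p_{-1}=1, q_{-2}=1, q_{-1}=0:
  i=0: a_0=4, p_0 = 4*1 + 0 = 4, q_0 = 4*0 + 1 = 1.
  i=1: a_1=7, p_1 = 7*4 + 1 = 29, q_1 = 7*1 + 0 = 7.
  i=2: a_2=6, p_2 = 6*29 + 4 = 178, q_2 = 6*7 + 1 = 43.
  i=3: a_3=2, p_3 = 2*178 + 29 = 385, q_3 = 2*43 + 7 = 93.

4/1, 29/7, 178/43, 385/93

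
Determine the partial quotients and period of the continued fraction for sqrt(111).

Write x_i = (sqrt(111) + m_i)/d_i with (m_0, d_0) = (0, 1). a_0 = floor(sqrt(111)) = 10, since 10^2 = 100 <= 111 < 121 = 11^2.
Iterate m_{i+1} = d_i*a_i - m_i, d_{i+1} = (111 - m_{i+1}^2)/d_i, a_{i+1} = floor((a_0 + m_{i+1})/d_{i+1}):
  m_1 = 1*10 - 0 = 10, d_1 = (111 - 10^2)/1 = 11/1 = 11, a_1 = floor((10 + 10)/11) = 1.
  m_2 = 11*1 - 10 = 1, d_2 = (111 - 1^2)/11 = 110/11 = 10, a_2 = floor((10 + 1)/10) = 1.
  m_3 = 10*1 - 1 = 9, d_3 = (111 - 9^2)/10 = 30/10 = 3, a_3 = floor((10 + 9)/3) = 6.
  m_4 = 3*6 - 9 = 9, d_4 = (111 - 9^2)/3 = 30/3 = 10, a_4 = floor((10 + 9)/10) = 1.
  m_5 = 10*1 - 9 = 1, d_5 = (111 - 1^2)/10 = 110/10 = 11, a_5 = floor((10 + 1)/11) = 1.
  m_6 = 11*1 - 1 = 10, d_6 = (111 - 10^2)/11 = 11/11 = 1, a_6 = floor((10 + 10)/1) = 20.
  m_7 = 1*20 - 10 = 10, d_7 = (111 - 10^2)/1 = 11/1 = 11: (m_7, d_7) = (m_1, d_1) = (10, 11), so from here the quotients repeat a_1, ..., a_6; the period length is 6.
Hence the expansion of sqrt(111) is a_0 = 10 followed by the repeating block 1, 1, 6, 1, 1, 20 (period 6).

[10; (1, 1, 6, 1, 1, 20)]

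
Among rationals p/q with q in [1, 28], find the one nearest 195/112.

Expand x = 195/112 as a continued fraction with the Euclidean algorithm:
  195 = 1*112 + 83, so a_0 = 1.
  112 = 1*83 + 29, so a_1 = 1.
  83 = 2*29 + 25, so a_2 = 2.
  29 = 1*25 + 4, so a_3 = 1.
  25 = 6*4 + 1, so a_4 = 6.
  4 = 4*1 + 0, so a_5 = 4.
so x = [1; 1, 2, 1, 6, 4].
Convergents (p_i = a_i*p_{i-1} + p_{i-2}, q_i = a_i*q_{i-1} + q_{i-2} with p_{-2}=0, p_{-1}=1, q_{-2}=1, q_{-1}=0), until the denominator exceeds 28:
  i=0: a_0=1, p_0 = 1*1 + 0 = 1, q_0 = 1*0 + 1 = 1.
  i=1: a_1=1, p_1 = 1*1 + 1 = 2, q_1 = 1*1 + 0 = 1.
  i=2: a_2=2, p_2 = 2*2 + 1 = 5, q_2 = 2*1 + 1 = 3.
  i=3: a_3=1, p_3 = 1*5 + 2 = 7, q_3 = 1*3 + 1 = 4.
  i=4: a_4=6, p_4 = 6*7 + 5 = 47, q_4 = 6*4 + 3 = 27.
  i=5: a_5=4, p_5 = 4*47 + 7 = 195, q_5 = 4*27 + 4 = 112.
q_5 = 112 > 28, so the last convergent with denominator <= 28 is p_4/q_4 = 47/27.
The closest fraction with denominator <= 28 is either p_4/q_4 or the intermediate fraction (k*p_4 + p_3)/(k*q_4 + q_3) with the largest k >= 1 whose denominator stays <= 28; these approach x as k grows, and every other convergent or intermediate fraction in range is farther away.
Largest k: floor((28 - q_3)/q_4) = floor((28 - 4)/27) = 0.
Since k = 0, no intermediate fraction beyond p_4/q_4 has denominator <= 28, so the convergent 47/27 is the closest (its error is |195*27 - 47*112|/(112*27) = 1/3024).

47/27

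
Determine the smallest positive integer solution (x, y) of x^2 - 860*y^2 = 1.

(x, y) = (3871, 132)

First expand sqrt(860) as a continued fraction. With x_i = (sqrt(860) + m_i)/d_i and (m_0, d_0) = (0, 1): a_0 = floor(sqrt(860)) = 29, since 29^2 = 841 <= 860 < 900 = 30^2.
Iterate m_{i+1} = d_i*a_i - m_i, d_{i+1} = (860 - m_{i+1}^2)/d_i, a_{i+1} = floor((a_0 + m_{i+1})/d_{i+1}):
  m_1 = 1*29 - 0 = 29, d_1 = (860 - 29^2)/1 = 19/1 = 19, a_1 = floor((29 + 29)/19) = 3.
  m_2 = 19*3 - 29 = 28, d_2 = (860 - 28^2)/19 = 76/19 = 4, a_2 = floor((29 + 28)/4) = 14.
  m_3 = 4*14 - 28 = 28, d_3 = (860 - 28^2)/4 = 76/4 = 19, a_3 = floor((29 + 28)/19) = 3.
  m_4 = 19*3 - 28 = 29, d_4 = (860 - 29^2)/19 = 19/19 = 1, a_4 = floor((29 + 29)/1) = 58.
  m_5 = 1*58 - 29 = 29, d_5 = (860 - 29^2)/1 = 19/1 = 19: (m_5, d_5) = (m_1, d_1) = (29, 19), so from here the quotients repeat a_1, ..., a_4; the period length is 4.
So sqrt(860) = [29; (3, 14, 3, 58)] with period length k = 4.
k is even, so the fundamental solution of x^2 - 860y^2 = 1 is (p_{k-1}, q_{k-1}) = (p_3, q_3); compute convergents through index 3.
Convergents (p_i = a_i*p_{i-1} + p_{i-2}, q_i = a_i*q_{i-1} + q_{i-2} with p_{-2}=0, p_{-1}=1, q_{-2}=1, q_{-1}=0):
  i=0: a_0=29, p_0 = 29*1 + 0 = 29, q_0 = 29*0 + 1 = 1.
  i=1: a_1=3, p_1 = 3*29 + 1 = 88, q_1 = 3*1 + 0 = 3.
  i=2: a_2=14, p_2 = 14*88 + 29 = 1261, q_2 = 14*3 + 1 = 43.
  i=3: a_3=3, p_3 = 3*1261 + 88 = 3871, q_3 = 3*43 + 3 = 132.
Check: 3871^2 - 860*132^2 = 14984641 - 14984640 = 1, so (x, y) = (3871, 132) solves the equation, and by the theorem it is the least positive solution.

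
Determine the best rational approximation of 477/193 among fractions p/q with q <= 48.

Expand x = 477/193 as a continued fraction with the Euclidean algorithm:
  477 = 2*193 + 91, so a_0 = 2.
  193 = 2*91 + 11, so a_1 = 2.
  91 = 8*11 + 3, so a_2 = 8.
  11 = 3*3 + 2, so a_3 = 3.
  3 = 1*2 + 1, so a_4 = 1.
  2 = 2*1 + 0, so a_5 = 2.
so x = [2; 2, 8, 3, 1, 2].
Convergents (p_i = a_i*p_{i-1} + p_{i-2}, q_i = a_i*q_{i-1} + q_{i-2} with p_{-2}=0, p_{-1}=1, q_{-2}=1, q_{-1}=0), until the denominator exceeds 48:
  i=0: a_0=2, p_0 = 2*1 + 0 = 2, q_0 = 2*0 + 1 = 1.
  i=1: a_1=2, p_1 = 2*2 + 1 = 5, q_1 = 2*1 + 0 = 2.
  i=2: a_2=8, p_2 = 8*5 + 2 = 42, q_2 = 8*2 + 1 = 17.
  i=3: a_3=3, p_3 = 3*42 + 5 = 131, q_3 = 3*17 + 2 = 53.
q_3 = 53 > 48, so the last convergent with denominator <= 48 is p_2/q_2 = 42/17.
The closest fraction with denominator <= 48 is either p_2/q_2 or the intermediate fraction (k*p_2 + p_1)/(k*q_2 + q_1) with the largest k >= 1 whose denominator stays <= 48; these approach x as k grows, and every other convergent or intermediate fraction in range is farther away.
Largest k: floor((48 - q_1)/q_2) = floor((48 - 2)/17) = 2.
That gives (2*42 + 5)/(2*17 + 2) = 89/36.
Compare the errors: |x - 42/17| = |477*17 - 42*193|/(193*17) = 3/3281, and |x - 89/36| = |477*36 - 89*193|/(193*36) = 5/6948.
Cross-multiplying, 5*3281 = 16405 < 20844 = 3*6948, so 5/6948 is smaller: the intermediate fraction 89/36 is closer to x than 42/17.

89/36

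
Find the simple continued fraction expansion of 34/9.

Run the Euclidean algorithm on 34 and 9; the successive quotients are the partial quotients a_0, a_1, ... (each step inverts the fractional part left over by the previous one):
  34 = 3*9 + 7, so a_0 = 3.
  9 = 1*7 + 2, so a_1 = 1.
  7 = 3*2 + 1, so a_2 = 3.
  2 = 2*1 + 0, so a_3 = 2.
The remainder reaches 0 after 4 divisions, so the expansion has 4 partial quotients, read off in order.

[3; 1, 3, 2]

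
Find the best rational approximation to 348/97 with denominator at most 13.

Expand x = 348/97 as a continued fraction with the Euclidean algorithm:
  348 = 3*97 + 57, so a_0 = 3.
  97 = 1*57 + 40, so a_1 = 1.
  57 = 1*40 + 17, so a_2 = 1.
  40 = 2*17 + 6, so a_3 = 2.
  17 = 2*6 + 5, so a_4 = 2.
  6 = 1*5 + 1, so a_5 = 1.
  5 = 5*1 + 0, so a_6 = 5.
so x = [3; 1, 1, 2, 2, 1, 5].
Convergents (p_i = a_i*p_{i-1} + p_{i-2}, q_i = a_i*q_{i-1} + q_{i-2} with p_{-2}=0, p_{-1}=1, q_{-2}=1, q_{-1}=0), until the denominator exceeds 13:
  i=0: a_0=3, p_0 = 3*1 + 0 = 3, q_0 = 3*0 + 1 = 1.
  i=1: a_1=1, p_1 = 1*3 + 1 = 4, q_1 = 1*1 + 0 = 1.
  i=2: a_2=1, p_2 = 1*4 + 3 = 7, q_2 = 1*1 + 1 = 2.
  i=3: a_3=2, p_3 = 2*7 + 4 = 18, q_3 = 2*2 + 1 = 5.
  i=4: a_4=2, p_4 = 2*18 + 7 = 43, q_4 = 2*5 + 2 = 12.
  i=5: a_5=1, p_5 = 1*43 + 18 = 61, q_5 = 1*12 + 5 = 17.
q_5 = 17 > 13, so the last convergent with denominator <= 13 is p_4/q_4 = 43/12.
The closest fraction with denominator <= 13 is either p_4/q_4 or the intermediate fraction (k*p_4 + p_3)/(k*q_4 + q_3) with the largest k >= 1 whose denominator stays <= 13; these approach x as k grows, and every other convergent or intermediate fraction in range is farther away.
Largest k: floor((13 - q_3)/q_4) = floor((13 - 5)/12) = 0.
Since k = 0, no intermediate fraction beyond p_4/q_4 has denominator <= 13, so the convergent 43/12 is the closest (its error is |348*12 - 43*97|/(97*12) = 5/1164).

43/12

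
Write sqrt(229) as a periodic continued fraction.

Write x_i = (sqrt(229) + m_i)/d_i with (m_0, d_0) = (0, 1). a_0 = floor(sqrt(229)) = 15, since 15^2 = 225 <= 229 < 256 = 16^2.
Iterate m_{i+1} = d_i*a_i - m_i, d_{i+1} = (229 - m_{i+1}^2)/d_i, a_{i+1} = floor((a_0 + m_{i+1})/d_{i+1}):
  m_1 = 1*15 - 0 = 15, d_1 = (229 - 15^2)/1 = 4/1 = 4, a_1 = floor((15 + 15)/4) = 7.
  m_2 = 4*7 - 15 = 13, d_2 = (229 - 13^2)/4 = 60/4 = 15, a_2 = floor((15 + 13)/15) = 1.
  m_3 = 15*1 - 13 = 2, d_3 = (229 - 2^2)/15 = 225/15 = 15, a_3 = floor((15 + 2)/15) = 1.
  m_4 = 15*1 - 2 = 13, d_4 = (229 - 13^2)/15 = 60/15 = 4, a_4 = floor((15 + 13)/4) = 7.
  m_5 = 4*7 - 13 = 15, d_5 = (229 - 15^2)/4 = 4/4 = 1, a_5 = floor((15 + 15)/1) = 30.
  m_6 = 1*30 - 15 = 15, d_6 = (229 - 15^2)/1 = 4/1 = 4: (m_6, d_6) = (m_1, d_1) = (15, 4), so from here the quotients repeat a_1, ..., a_5; the period length is 5.
Hence the expansion of sqrt(229) is a_0 = 15 followed by the repeating block 7, 1, 1, 7, 30 (period 5).

[15; (7, 1, 1, 7, 30)]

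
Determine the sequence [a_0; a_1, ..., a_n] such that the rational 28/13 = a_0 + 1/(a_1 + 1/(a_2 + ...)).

Run the Euclidean algorithm on 28 and 13; the successive quotients are the partial quotients a_0, a_1, ... (each step inverts the fractional part left over by the previous one):
  28 = 2*13 + 2, so a_0 = 2.
  13 = 6*2 + 1, so a_1 = 6.
  2 = 2*1 + 0, so a_2 = 2.
The remainder reaches 0 after 3 divisions, so the expansion has 3 partial quotients, read off in order.

[2; 6, 2]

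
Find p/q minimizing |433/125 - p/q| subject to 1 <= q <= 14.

45/13

Expand x = 433/125 as a continued fraction with the Euclidean algorithm:
  433 = 3*125 + 58, so a_0 = 3.
  125 = 2*58 + 9, so a_1 = 2.
  58 = 6*9 + 4, so a_2 = 6.
  9 = 2*4 + 1, so a_3 = 2.
  4 = 4*1 + 0, so a_4 = 4.
so x = [3; 2, 6, 2, 4].
Convergents (p_i = a_i*p_{i-1} + p_{i-2}, q_i = a_i*q_{i-1} + q_{i-2} with p_{-2}=0, p_{-1}=1, q_{-2}=1, q_{-1}=0), until the denominator exceeds 14:
  i=0: a_0=3, p_0 = 3*1 + 0 = 3, q_0 = 3*0 + 1 = 1.
  i=1: a_1=2, p_1 = 2*3 + 1 = 7, q_1 = 2*1 + 0 = 2.
  i=2: a_2=6, p_2 = 6*7 + 3 = 45, q_2 = 6*2 + 1 = 13.
  i=3: a_3=2, p_3 = 2*45 + 7 = 97, q_3 = 2*13 + 2 = 28.
q_3 = 28 > 14, so the last convergent with denominator <= 14 is p_2/q_2 = 45/13.
The closest fraction with denominator <= 14 is either p_2/q_2 or the intermediate fraction (k*p_2 + p_1)/(k*q_2 + q_1) with the largest k >= 1 whose denominator stays <= 14; these approach x as k grows, and every other convergent or intermediate fraction in range is farther away.
Largest k: floor((14 - q_1)/q_2) = floor((14 - 2)/13) = 0.
Since k = 0, no intermediate fraction beyond p_2/q_2 has denominator <= 14, so the convergent 45/13 is the closest (its error is |433*13 - 45*125|/(125*13) = 4/1625).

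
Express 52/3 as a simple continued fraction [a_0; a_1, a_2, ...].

Run the Euclidean algorithm on 52 and 3; the successive quotients are the partial quotients a_0, a_1, ... (each step inverts the fractional part left over by the previous one):
  52 = 17*3 + 1, so a_0 = 17.
  3 = 3*1 + 0, so a_1 = 3.
The remainder reaches 0 after 2 divisions, so the expansion has 2 partial quotients, read off in order.

[17; 3]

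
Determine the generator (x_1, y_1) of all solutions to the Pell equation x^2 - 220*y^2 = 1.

First expand sqrt(220) as a continued fraction. With x_i = (sqrt(220) + m_i)/d_i and (m_0, d_0) = (0, 1): a_0 = floor(sqrt(220)) = 14, since 14^2 = 196 <= 220 < 225 = 15^2.
Iterate m_{i+1} = d_i*a_i - m_i, d_{i+1} = (220 - m_{i+1}^2)/d_i, a_{i+1} = floor((a_0 + m_{i+1})/d_{i+1}):
  m_1 = 1*14 - 0 = 14, d_1 = (220 - 14^2)/1 = 24/1 = 24, a_1 = floor((14 + 14)/24) = 1.
  m_2 = 24*1 - 14 = 10, d_2 = (220 - 10^2)/24 = 120/24 = 5, a_2 = floor((14 + 10)/5) = 4.
  m_3 = 5*4 - 10 = 10, d_3 = (220 - 10^2)/5 = 120/5 = 24, a_3 = floor((14 + 10)/24) = 1.
  m_4 = 24*1 - 10 = 14, d_4 = (220 - 14^2)/24 = 24/24 = 1, a_4 = floor((14 + 14)/1) = 28.
  m_5 = 1*28 - 14 = 14, d_5 = (220 - 14^2)/1 = 24/1 = 24: (m_5, d_5) = (m_1, d_1) = (14, 24), so from here the quotients repeat a_1, ..., a_4; the period length is 4.
So sqrt(220) = [14; (1, 4, 1, 28)] with period length k = 4.
k is even, so the fundamental solution of x^2 - 220y^2 = 1 is (p_{k-1}, q_{k-1}) = (p_3, q_3); compute convergents through index 3.
Convergents (p_i = a_i*p_{i-1} + p_{i-2}, q_i = a_i*q_{i-1} + q_{i-2} with p_{-2}=0, p_{-1}=1, q_{-2}=1, q_{-1}=0):
  i=0: a_0=14, p_0 = 14*1 + 0 = 14, q_0 = 14*0 + 1 = 1.
  i=1: a_1=1, p_1 = 1*14 + 1 = 15, q_1 = 1*1 + 0 = 1.
  i=2: a_2=4, p_2 = 4*15 + 14 = 74, q_2 = 4*1 + 1 = 5.
  i=3: a_3=1, p_3 = 1*74 + 15 = 89, q_3 = 1*5 + 1 = 6.
Check: 89^2 - 220*6^2 = 7921 - 7920 = 1, so (x, y) = (89, 6) solves the equation, and by the theorem it is the least positive solution.

(x, y) = (89, 6)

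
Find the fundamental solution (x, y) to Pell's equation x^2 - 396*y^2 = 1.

First expand sqrt(396) as a continued fraction. With x_i = (sqrt(396) + m_i)/d_i and (m_0, d_0) = (0, 1): a_0 = floor(sqrt(396)) = 19, since 19^2 = 361 <= 396 < 400 = 20^2.
Iterate m_{i+1} = d_i*a_i - m_i, d_{i+1} = (396 - m_{i+1}^2)/d_i, a_{i+1} = floor((a_0 + m_{i+1})/d_{i+1}):
  m_1 = 1*19 - 0 = 19, d_1 = (396 - 19^2)/1 = 35/1 = 35, a_1 = floor((19 + 19)/35) = 1.
  m_2 = 35*1 - 19 = 16, d_2 = (396 - 16^2)/35 = 140/35 = 4, a_2 = floor((19 + 16)/4) = 8.
  m_3 = 4*8 - 16 = 16, d_3 = (396 - 16^2)/4 = 140/4 = 35, a_3 = floor((19 + 16)/35) = 1.
  m_4 = 35*1 - 16 = 19, d_4 = (396 - 19^2)/35 = 35/35 = 1, a_4 = floor((19 + 19)/1) = 38.
  m_5 = 1*38 - 19 = 19, d_5 = (396 - 19^2)/1 = 35/1 = 35: (m_5, d_5) = (m_1, d_1) = (19, 35), so from here the quotients repeat a_1, ..., a_4; the period length is 4.
So sqrt(396) = [19; (1, 8, 1, 38)] with period length k = 4.
k is even, so the fundamental solution of x^2 - 396y^2 = 1 is (p_{k-1}, q_{k-1}) = (p_3, q_3); compute convergents through index 3.
Convergents (p_i = a_i*p_{i-1} + p_{i-2}, q_i = a_i*q_{i-1} + q_{i-2} with p_{-2}=0, p_{-1}=1, q_{-2}=1, q_{-1}=0):
  i=0: a_0=19, p_0 = 19*1 + 0 = 19, q_0 = 19*0 + 1 = 1.
  i=1: a_1=1, p_1 = 1*19 + 1 = 20, q_1 = 1*1 + 0 = 1.
  i=2: a_2=8, p_2 = 8*20 + 19 = 179, q_2 = 8*1 + 1 = 9.
  i=3: a_3=1, p_3 = 1*179 + 20 = 199, q_3 = 1*9 + 1 = 10.
Check: 199^2 - 396*10^2 = 39601 - 39600 = 1, so (x, y) = (199, 10) solves the equation, and by the theorem it is the least positive solution.

(x, y) = (199, 10)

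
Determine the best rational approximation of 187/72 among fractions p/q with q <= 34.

Expand x = 187/72 as a continued fraction with the Euclidean algorithm:
  187 = 2*72 + 43, so a_0 = 2.
  72 = 1*43 + 29, so a_1 = 1.
  43 = 1*29 + 14, so a_2 = 1.
  29 = 2*14 + 1, so a_3 = 2.
  14 = 14*1 + 0, so a_4 = 14.
so x = [2; 1, 1, 2, 14].
Convergents (p_i = a_i*p_{i-1} + p_{i-2}, q_i = a_i*q_{i-1} + q_{i-2} with p_{-2}=0, p_{-1}=1, q_{-2}=1, q_{-1}=0), until the denominator exceeds 34:
  i=0: a_0=2, p_0 = 2*1 + 0 = 2, q_0 = 2*0 + 1 = 1.
  i=1: a_1=1, p_1 = 1*2 + 1 = 3, q_1 = 1*1 + 0 = 1.
  i=2: a_2=1, p_2 = 1*3 + 2 = 5, q_2 = 1*1 + 1 = 2.
  i=3: a_3=2, p_3 = 2*5 + 3 = 13, q_3 = 2*2 + 1 = 5.
  i=4: a_4=14, p_4 = 14*13 + 5 = 187, q_4 = 14*5 + 2 = 72.
q_4 = 72 > 34, so the last convergent with denominator <= 34 is p_3/q_3 = 13/5.
The closest fraction with denominator <= 34 is either p_3/q_3 or the intermediate fraction (k*p_3 + p_2)/(k*q_3 + q_2) with the largest k >= 1 whose denominator stays <= 34; these approach x as k grows, and every other convergent or intermediate fraction in range is farther away.
Largest k: floor((34 - q_2)/q_3) = floor((34 - 2)/5) = 6.
That gives (6*13 + 5)/(6*5 + 2) = 83/32.
Compare the errors: |x - 13/5| = |187*5 - 13*72|/(72*5) = 1/360, and |x - 83/32| = |187*32 - 83*72|/(72*32) = 8/2304.
Cross-multiplying, 1*2304 = 2304 < 2880 = 8*360, so 1/360 is smaller: the convergent 13/5 is closer to x than 83/32.

13/5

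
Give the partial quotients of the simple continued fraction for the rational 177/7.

Run the Euclidean algorithm on 177 and 7; the successive quotients are the partial quotients a_0, a_1, ... (each step inverts the fractional part left over by the previous one):
  177 = 25*7 + 2, so a_0 = 25.
  7 = 3*2 + 1, so a_1 = 3.
  2 = 2*1 + 0, so a_2 = 2.
The remainder reaches 0 after 3 divisions, so the expansion has 3 partial quotients, read off in order.

[25; 3, 2]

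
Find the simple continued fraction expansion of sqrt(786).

Write x_i = (sqrt(786) + m_i)/d_i with (m_0, d_0) = (0, 1). a_0 = floor(sqrt(786)) = 28, since 28^2 = 784 <= 786 < 841 = 29^2.
Iterate m_{i+1} = d_i*a_i - m_i, d_{i+1} = (786 - m_{i+1}^2)/d_i, a_{i+1} = floor((a_0 + m_{i+1})/d_{i+1}):
  m_1 = 1*28 - 0 = 28, d_1 = (786 - 28^2)/1 = 2/1 = 2, a_1 = floor((28 + 28)/2) = 28.
  m_2 = 2*28 - 28 = 28, d_2 = (786 - 28^2)/2 = 2/2 = 1, a_2 = floor((28 + 28)/1) = 56.
  m_3 = 1*56 - 28 = 28, d_3 = (786 - 28^2)/1 = 2/1 = 2: (m_3, d_3) = (m_1, d_1) = (28, 2), so from here the quotients repeat a_1, a_2; the period length is 2.
Hence the expansion of sqrt(786) is a_0 = 28 followed by the repeating block 28, 56 (period 2).

[28; (28, 56)]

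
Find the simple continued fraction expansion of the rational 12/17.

Run the Euclidean algorithm on 12 and 17; the successive quotients are the partial quotients a_0, a_1, ... (each step inverts the fractional part left over by the previous one):
  12 = 0*17 + 12, so a_0 = 0.
  17 = 1*12 + 5, so a_1 = 1.
  12 = 2*5 + 2, so a_2 = 2.
  5 = 2*2 + 1, so a_3 = 2.
  2 = 2*1 + 0, so a_4 = 2.
The remainder reaches 0 after 5 divisions, so the expansion has 5 partial quotients, read off in order.

[0; 1, 2, 2, 2]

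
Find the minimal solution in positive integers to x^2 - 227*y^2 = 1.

(x, y) = (226, 15)

First expand sqrt(227) as a continued fraction. With x_i = (sqrt(227) + m_i)/d_i and (m_0, d_0) = (0, 1): a_0 = floor(sqrt(227)) = 15, since 15^2 = 225 <= 227 < 256 = 16^2.
Iterate m_{i+1} = d_i*a_i - m_i, d_{i+1} = (227 - m_{i+1}^2)/d_i, a_{i+1} = floor((a_0 + m_{i+1})/d_{i+1}):
  m_1 = 1*15 - 0 = 15, d_1 = (227 - 15^2)/1 = 2/1 = 2, a_1 = floor((15 + 15)/2) = 15.
  m_2 = 2*15 - 15 = 15, d_2 = (227 - 15^2)/2 = 2/2 = 1, a_2 = floor((15 + 15)/1) = 30.
  m_3 = 1*30 - 15 = 15, d_3 = (227 - 15^2)/1 = 2/1 = 2: (m_3, d_3) = (m_1, d_1) = (15, 2), so from here the quotients repeat a_1, a_2; the period length is 2.
So sqrt(227) = [15; (15, 30)] with period length k = 2.
k is even, so the fundamental solution of x^2 - 227y^2 = 1 is (p_{k-1}, q_{k-1}) = (p_1, q_1); compute convergents through index 1.
Convergents (p_i = a_i*p_{i-1} + p_{i-2}, q_i = a_i*q_{i-1} + q_{i-2} with p_{-2}=0, p_{-1}=1, q_{-2}=1, q_{-1}=0):
  i=0: a_0=15, p_0 = 15*1 + 0 = 15, q_0 = 15*0 + 1 = 1.
  i=1: a_1=15, p_1 = 15*15 + 1 = 226, q_1 = 15*1 + 0 = 15.
Check: 226^2 - 227*15^2 = 51076 - 51075 = 1, so (x, y) = (226, 15) solves the equation, and by the theorem it is the least positive solution.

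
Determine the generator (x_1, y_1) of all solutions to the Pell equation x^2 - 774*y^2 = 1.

(x, y) = (10405, 374)

First expand sqrt(774) as a continued fraction. With x_i = (sqrt(774) + m_i)/d_i and (m_0, d_0) = (0, 1): a_0 = floor(sqrt(774)) = 27, since 27^2 = 729 <= 774 < 784 = 28^2.
Iterate m_{i+1} = d_i*a_i - m_i, d_{i+1} = (774 - m_{i+1}^2)/d_i, a_{i+1} = floor((a_0 + m_{i+1})/d_{i+1}):
  m_1 = 1*27 - 0 = 27, d_1 = (774 - 27^2)/1 = 45/1 = 45, a_1 = floor((27 + 27)/45) = 1.
  m_2 = 45*1 - 27 = 18, d_2 = (774 - 18^2)/45 = 450/45 = 10, a_2 = floor((27 + 18)/10) = 4.
  m_3 = 10*4 - 18 = 22, d_3 = (774 - 22^2)/10 = 290/10 = 29, a_3 = floor((27 + 22)/29) = 1.
  m_4 = 29*1 - 22 = 7, d_4 = (774 - 7^2)/29 = 725/29 = 25, a_4 = floor((27 + 7)/25) = 1.
  m_5 = 25*1 - 7 = 18, d_5 = (774 - 18^2)/25 = 450/25 = 18, a_5 = floor((27 + 18)/18) = 2.
  m_6 = 18*2 - 18 = 18, d_6 = (774 - 18^2)/18 = 450/18 = 25, a_6 = floor((27 + 18)/25) = 1.
  m_7 = 25*1 - 18 = 7, d_7 = (774 - 7^2)/25 = 725/25 = 29, a_7 = floor((27 + 7)/29) = 1.
  m_8 = 29*1 - 7 = 22, d_8 = (774 - 22^2)/29 = 290/29 = 10, a_8 = floor((27 + 22)/10) = 4.
  m_9 = 10*4 - 22 = 18, d_9 = (774 - 18^2)/10 = 450/10 = 45, a_9 = floor((27 + 18)/45) = 1.
  m_10 = 45*1 - 18 = 27, d_10 = (774 - 27^2)/45 = 45/45 = 1, a_10 = floor((27 + 27)/1) = 54.
  m_11 = 1*54 - 27 = 27, d_11 = (774 - 27^2)/1 = 45/1 = 45: (m_11, d_11) = (m_1, d_1) = (27, 45), so from here the quotients repeat a_1, ..., a_10; the period length is 10.
So sqrt(774) = [27; (1, 4, 1, 1, 2, 1, 1, 4, 1, 54)] with period length k = 10.
k is even, so the fundamental solution of x^2 - 774y^2 = 1 is (p_{k-1}, q_{k-1}) = (p_9, q_9); compute convergents through index 9.
Convergents (p_i = a_i*p_{i-1} + p_{i-2}, q_i = a_i*q_{i-1} + q_{i-2} with p_{-2}=0, p_{-1}=1, q_{-2}=1, q_{-1}=0):
  i=0: a_0=27, p_0 = 27*1 + 0 = 27, q_0 = 27*0 + 1 = 1.
  i=1: a_1=1, p_1 = 1*27 + 1 = 28, q_1 = 1*1 + 0 = 1.
  i=2: a_2=4, p_2 = 4*28 + 27 = 139, q_2 = 4*1 + 1 = 5.
  i=3: a_3=1, p_3 = 1*139 + 28 = 167, q_3 = 1*5 + 1 = 6.
  i=4: a_4=1, p_4 = 1*167 + 139 = 306, q_4 = 1*6 + 5 = 11.
  i=5: a_5=2, p_5 = 2*306 + 167 = 779, q_5 = 2*11 + 6 = 28.
  i=6: a_6=1, p_6 = 1*779 + 306 = 1085, q_6 = 1*28 + 11 = 39.
  i=7: a_7=1, p_7 = 1*1085 + 779 = 1864, q_7 = 1*39 + 28 = 67.
  i=8: a_8=4, p_8 = 4*1864 + 1085 = 8541, q_8 = 4*67 + 39 = 307.
  i=9: a_9=1, p_9 = 1*8541 + 1864 = 10405, q_9 = 1*307 + 67 = 374.
Check: 10405^2 - 774*374^2 = 108264025 - 108264024 = 1, so (x, y) = (10405, 374) solves the equation, and by the theorem it is the least positive solution.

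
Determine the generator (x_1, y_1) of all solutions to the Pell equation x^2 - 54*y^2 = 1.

(x, y) = (485, 66)

First expand sqrt(54) as a continued fraction. With x_i = (sqrt(54) + m_i)/d_i and (m_0, d_0) = (0, 1): a_0 = floor(sqrt(54)) = 7, since 7^2 = 49 <= 54 < 64 = 8^2.
Iterate m_{i+1} = d_i*a_i - m_i, d_{i+1} = (54 - m_{i+1}^2)/d_i, a_{i+1} = floor((a_0 + m_{i+1})/d_{i+1}):
  m_1 = 1*7 - 0 = 7, d_1 = (54 - 7^2)/1 = 5/1 = 5, a_1 = floor((7 + 7)/5) = 2.
  m_2 = 5*2 - 7 = 3, d_2 = (54 - 3^2)/5 = 45/5 = 9, a_2 = floor((7 + 3)/9) = 1.
  m_3 = 9*1 - 3 = 6, d_3 = (54 - 6^2)/9 = 18/9 = 2, a_3 = floor((7 + 6)/2) = 6.
  m_4 = 2*6 - 6 = 6, d_4 = (54 - 6^2)/2 = 18/2 = 9, a_4 = floor((7 + 6)/9) = 1.
  m_5 = 9*1 - 6 = 3, d_5 = (54 - 3^2)/9 = 45/9 = 5, a_5 = floor((7 + 3)/5) = 2.
  m_6 = 5*2 - 3 = 7, d_6 = (54 - 7^2)/5 = 5/5 = 1, a_6 = floor((7 + 7)/1) = 14.
  m_7 = 1*14 - 7 = 7, d_7 = (54 - 7^2)/1 = 5/1 = 5: (m_7, d_7) = (m_1, d_1) = (7, 5), so from here the quotients repeat a_1, ..., a_6; the period length is 6.
So sqrt(54) = [7; (2, 1, 6, 1, 2, 14)] with period length k = 6.
k is even, so the fundamental solution of x^2 - 54y^2 = 1 is (p_{k-1}, q_{k-1}) = (p_5, q_5); compute convergents through index 5.
Convergents (p_i = a_i*p_{i-1} + p_{i-2}, q_i = a_i*q_{i-1} + q_{i-2} with p_{-2}=0, p_{-1}=1, q_{-2}=1, q_{-1}=0):
  i=0: a_0=7, p_0 = 7*1 + 0 = 7, q_0 = 7*0 + 1 = 1.
  i=1: a_1=2, p_1 = 2*7 + 1 = 15, q_1 = 2*1 + 0 = 2.
  i=2: a_2=1, p_2 = 1*15 + 7 = 22, q_2 = 1*2 + 1 = 3.
  i=3: a_3=6, p_3 = 6*22 + 15 = 147, q_3 = 6*3 + 2 = 20.
  i=4: a_4=1, p_4 = 1*147 + 22 = 169, q_4 = 1*20 + 3 = 23.
  i=5: a_5=2, p_5 = 2*169 + 147 = 485, q_5 = 2*23 + 20 = 66.
Check: 485^2 - 54*66^2 = 235225 - 235224 = 1, so (x, y) = (485, 66) solves the equation, and by the theorem it is the least positive solution.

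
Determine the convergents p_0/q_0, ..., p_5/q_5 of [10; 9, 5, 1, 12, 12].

Using the convergent recurrence p_i = a_i*p_{i-1} + p_{i-2}, q_i = a_i*q_{i-1} + q_{i-2} with p_{-2}=0, p_{-1}=1, q_{-2}=1, q_{-1}=0:
  i=0: a_0=10, p_0 = 10*1 + 0 = 10, q_0 = 10*0 + 1 = 1.
  i=1: a_1=9, p_1 = 9*10 + 1 = 91, q_1 = 9*1 + 0 = 9.
  i=2: a_2=5, p_2 = 5*91 + 10 = 465, q_2 = 5*9 + 1 = 46.
  i=3: a_3=1, p_3 = 1*465 + 91 = 556, q_3 = 1*46 + 9 = 55.
  i=4: a_4=12, p_4 = 12*556 + 465 = 7137, q_4 = 12*55 + 46 = 706.
  i=5: a_5=12, p_5 = 12*7137 + 556 = 86200, q_5 = 12*706 + 55 = 8527.

10/1, 91/9, 465/46, 556/55, 7137/706, 86200/8527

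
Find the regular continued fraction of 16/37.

Run the Euclidean algorithm on 16 and 37; the successive quotients are the partial quotients a_0, a_1, ... (each step inverts the fractional part left over by the previous one):
  16 = 0*37 + 16, so a_0 = 0.
  37 = 2*16 + 5, so a_1 = 2.
  16 = 3*5 + 1, so a_2 = 3.
  5 = 5*1 + 0, so a_3 = 5.
The remainder reaches 0 after 4 divisions, so the expansion has 4 partial quotients, read off in order.

[0; 2, 3, 5]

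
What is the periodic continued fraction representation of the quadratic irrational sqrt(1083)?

[32; (1, 9, 1, 64)]

Write x_i = (sqrt(1083) + m_i)/d_i with (m_0, d_0) = (0, 1). a_0 = floor(sqrt(1083)) = 32, since 32^2 = 1024 <= 1083 < 1089 = 33^2.
Iterate m_{i+1} = d_i*a_i - m_i, d_{i+1} = (1083 - m_{i+1}^2)/d_i, a_{i+1} = floor((a_0 + m_{i+1})/d_{i+1}):
  m_1 = 1*32 - 0 = 32, d_1 = (1083 - 32^2)/1 = 59/1 = 59, a_1 = floor((32 + 32)/59) = 1.
  m_2 = 59*1 - 32 = 27, d_2 = (1083 - 27^2)/59 = 354/59 = 6, a_2 = floor((32 + 27)/6) = 9.
  m_3 = 6*9 - 27 = 27, d_3 = (1083 - 27^2)/6 = 354/6 = 59, a_3 = floor((32 + 27)/59) = 1.
  m_4 = 59*1 - 27 = 32, d_4 = (1083 - 32^2)/59 = 59/59 = 1, a_4 = floor((32 + 32)/1) = 64.
  m_5 = 1*64 - 32 = 32, d_5 = (1083 - 32^2)/1 = 59/1 = 59: (m_5, d_5) = (m_1, d_1) = (32, 59), so from here the quotients repeat a_1, ..., a_4; the period length is 4.
Hence the expansion of sqrt(1083) is a_0 = 32 followed by the repeating block 1, 9, 1, 64 (period 4).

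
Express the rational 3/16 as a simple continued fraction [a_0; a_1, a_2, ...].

[0; 5, 3]

Run the Euclidean algorithm on 3 and 16; the successive quotients are the partial quotients a_0, a_1, ... (each step inverts the fractional part left over by the previous one):
  3 = 0*16 + 3, so a_0 = 0.
  16 = 5*3 + 1, so a_1 = 5.
  3 = 3*1 + 0, so a_2 = 3.
The remainder reaches 0 after 3 divisions, so the expansion has 3 partial quotients, read off in order.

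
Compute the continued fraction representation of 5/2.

[2; 2]

Run the Euclidean algorithm on 5 and 2; the successive quotients are the partial quotients a_0, a_1, ... (each step inverts the fractional part left over by the previous one):
  5 = 2*2 + 1, so a_0 = 2.
  2 = 2*1 + 0, so a_1 = 2.
The remainder reaches 0 after 2 divisions, so the expansion has 2 partial quotients, read off in order.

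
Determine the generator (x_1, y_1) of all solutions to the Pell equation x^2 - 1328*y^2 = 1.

(x, y) = (13447, 369)

First expand sqrt(1328) as a continued fraction. With x_i = (sqrt(1328) + m_i)/d_i and (m_0, d_0) = (0, 1): a_0 = floor(sqrt(1328)) = 36, since 36^2 = 1296 <= 1328 < 1369 = 37^2.
Iterate m_{i+1} = d_i*a_i - m_i, d_{i+1} = (1328 - m_{i+1}^2)/d_i, a_{i+1} = floor((a_0 + m_{i+1})/d_{i+1}):
  m_1 = 1*36 - 0 = 36, d_1 = (1328 - 36^2)/1 = 32/1 = 32, a_1 = floor((36 + 36)/32) = 2.
  m_2 = 32*2 - 36 = 28, d_2 = (1328 - 28^2)/32 = 544/32 = 17, a_2 = floor((36 + 28)/17) = 3.
  m_3 = 17*3 - 28 = 23, d_3 = (1328 - 23^2)/17 = 799/17 = 47, a_3 = floor((36 + 23)/47) = 1.
  m_4 = 47*1 - 23 = 24, d_4 = (1328 - 24^2)/47 = 752/47 = 16, a_4 = floor((36 + 24)/16) = 3.
  m_5 = 16*3 - 24 = 24, d_5 = (1328 - 24^2)/16 = 752/16 = 47, a_5 = floor((36 + 24)/47) = 1.
  m_6 = 47*1 - 24 = 23, d_6 = (1328 - 23^2)/47 = 799/47 = 17, a_6 = floor((36 + 23)/17) = 3.
  m_7 = 17*3 - 23 = 28, d_7 = (1328 - 28^2)/17 = 544/17 = 32, a_7 = floor((36 + 28)/32) = 2.
  m_8 = 32*2 - 28 = 36, d_8 = (1328 - 36^2)/32 = 32/32 = 1, a_8 = floor((36 + 36)/1) = 72.
  m_9 = 1*72 - 36 = 36, d_9 = (1328 - 36^2)/1 = 32/1 = 32: (m_9, d_9) = (m_1, d_1) = (36, 32), so from here the quotients repeat a_1, ..., a_8; the period length is 8.
So sqrt(1328) = [36; (2, 3, 1, 3, 1, 3, 2, 72)] with period length k = 8.
k is even, so the fundamental solution of x^2 - 1328y^2 = 1 is (p_{k-1}, q_{k-1}) = (p_7, q_7); compute convergents through index 7.
Convergents (p_i = a_i*p_{i-1} + p_{i-2}, q_i = a_i*q_{i-1} + q_{i-2} with p_{-2}=0, p_{-1}=1, q_{-2}=1, q_{-1}=0):
  i=0: a_0=36, p_0 = 36*1 + 0 = 36, q_0 = 36*0 + 1 = 1.
  i=1: a_1=2, p_1 = 2*36 + 1 = 73, q_1 = 2*1 + 0 = 2.
  i=2: a_2=3, p_2 = 3*73 + 36 = 255, q_2 = 3*2 + 1 = 7.
  i=3: a_3=1, p_3 = 1*255 + 73 = 328, q_3 = 1*7 + 2 = 9.
  i=4: a_4=3, p_4 = 3*328 + 255 = 1239, q_4 = 3*9 + 7 = 34.
  i=5: a_5=1, p_5 = 1*1239 + 328 = 1567, q_5 = 1*34 + 9 = 43.
  i=6: a_6=3, p_6 = 3*1567 + 1239 = 5940, q_6 = 3*43 + 34 = 163.
  i=7: a_7=2, p_7 = 2*5940 + 1567 = 13447, q_7 = 2*163 + 43 = 369.
Check: 13447^2 - 1328*369^2 = 180821809 - 180821808 = 1, so (x, y) = (13447, 369) solves the equation, and by the theorem it is the least positive solution.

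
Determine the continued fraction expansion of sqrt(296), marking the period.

[17; (4, 1, 7, 1, 4, 34)]

Write x_i = (sqrt(296) + m_i)/d_i with (m_0, d_0) = (0, 1). a_0 = floor(sqrt(296)) = 17, since 17^2 = 289 <= 296 < 324 = 18^2.
Iterate m_{i+1} = d_i*a_i - m_i, d_{i+1} = (296 - m_{i+1}^2)/d_i, a_{i+1} = floor((a_0 + m_{i+1})/d_{i+1}):
  m_1 = 1*17 - 0 = 17, d_1 = (296 - 17^2)/1 = 7/1 = 7, a_1 = floor((17 + 17)/7) = 4.
  m_2 = 7*4 - 17 = 11, d_2 = (296 - 11^2)/7 = 175/7 = 25, a_2 = floor((17 + 11)/25) = 1.
  m_3 = 25*1 - 11 = 14, d_3 = (296 - 14^2)/25 = 100/25 = 4, a_3 = floor((17 + 14)/4) = 7.
  m_4 = 4*7 - 14 = 14, d_4 = (296 - 14^2)/4 = 100/4 = 25, a_4 = floor((17 + 14)/25) = 1.
  m_5 = 25*1 - 14 = 11, d_5 = (296 - 11^2)/25 = 175/25 = 7, a_5 = floor((17 + 11)/7) = 4.
  m_6 = 7*4 - 11 = 17, d_6 = (296 - 17^2)/7 = 7/7 = 1, a_6 = floor((17 + 17)/1) = 34.
  m_7 = 1*34 - 17 = 17, d_7 = (296 - 17^2)/1 = 7/1 = 7: (m_7, d_7) = (m_1, d_1) = (17, 7), so from here the quotients repeat a_1, ..., a_6; the period length is 6.
Hence the expansion of sqrt(296) is a_0 = 17 followed by the repeating block 4, 1, 7, 1, 4, 34 (period 6).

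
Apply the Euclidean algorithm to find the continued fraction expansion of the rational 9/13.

Run the Euclidean algorithm on 9 and 13; the successive quotients are the partial quotients a_0, a_1, ... (each step inverts the fractional part left over by the previous one):
  9 = 0*13 + 9, so a_0 = 0.
  13 = 1*9 + 4, so a_1 = 1.
  9 = 2*4 + 1, so a_2 = 2.
  4 = 4*1 + 0, so a_3 = 4.
The remainder reaches 0 after 4 divisions, so the expansion has 4 partial quotients, read off in order.

[0; 1, 2, 4]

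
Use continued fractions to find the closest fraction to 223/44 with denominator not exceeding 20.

Expand x = 223/44 as a continued fraction with the Euclidean algorithm:
  223 = 5*44 + 3, so a_0 = 5.
  44 = 14*3 + 2, so a_1 = 14.
  3 = 1*2 + 1, so a_2 = 1.
  2 = 2*1 + 0, so a_3 = 2.
so x = [5; 14, 1, 2].
Convergents (p_i = a_i*p_{i-1} + p_{i-2}, q_i = a_i*q_{i-1} + q_{i-2} with p_{-2}=0, p_{-1}=1, q_{-2}=1, q_{-1}=0), until the denominator exceeds 20:
  i=0: a_0=5, p_0 = 5*1 + 0 = 5, q_0 = 5*0 + 1 = 1.
  i=1: a_1=14, p_1 = 14*5 + 1 = 71, q_1 = 14*1 + 0 = 14.
  i=2: a_2=1, p_2 = 1*71 + 5 = 76, q_2 = 1*14 + 1 = 15.
  i=3: a_3=2, p_3 = 2*76 + 71 = 223, q_3 = 2*15 + 14 = 44.
q_3 = 44 > 20, so the last convergent with denominator <= 20 is p_2/q_2 = 76/15.
The closest fraction with denominator <= 20 is either p_2/q_2 or the intermediate fraction (k*p_2 + p_1)/(k*q_2 + q_1) with the largest k >= 1 whose denominator stays <= 20; these approach x as k grows, and every other convergent or intermediate fraction in range is farther away.
Largest k: floor((20 - q_1)/q_2) = floor((20 - 14)/15) = 0.
Since k = 0, no intermediate fraction beyond p_2/q_2 has denominator <= 20, so the convergent 76/15 is the closest (its error is |223*15 - 76*44|/(44*15) = 1/660).

76/15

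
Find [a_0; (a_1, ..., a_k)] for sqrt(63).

Write x_i = (sqrt(63) + m_i)/d_i with (m_0, d_0) = (0, 1). a_0 = floor(sqrt(63)) = 7, since 7^2 = 49 <= 63 < 64 = 8^2.
Iterate m_{i+1} = d_i*a_i - m_i, d_{i+1} = (63 - m_{i+1}^2)/d_i, a_{i+1} = floor((a_0 + m_{i+1})/d_{i+1}):
  m_1 = 1*7 - 0 = 7, d_1 = (63 - 7^2)/1 = 14/1 = 14, a_1 = floor((7 + 7)/14) = 1.
  m_2 = 14*1 - 7 = 7, d_2 = (63 - 7^2)/14 = 14/14 = 1, a_2 = floor((7 + 7)/1) = 14.
  m_3 = 1*14 - 7 = 7, d_3 = (63 - 7^2)/1 = 14/1 = 14: (m_3, d_3) = (m_1, d_1) = (7, 14), so from here the quotients repeat a_1, a_2; the period length is 2.
Hence the expansion of sqrt(63) is a_0 = 7 followed by the repeating block 1, 14 (period 2).

[7; (1, 14)]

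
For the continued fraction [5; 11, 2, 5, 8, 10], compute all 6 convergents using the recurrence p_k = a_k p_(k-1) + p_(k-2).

Using the convergent recurrence p_i = a_i*p_{i-1} + p_{i-2}, q_i = a_i*q_{i-1} + q_{i-2} with p_{-2}=0, p_{-1}=1, q_{-2}=1, q_{-1}=0:
  i=0: a_0=5, p_0 = 5*1 + 0 = 5, q_0 = 5*0 + 1 = 1.
  i=1: a_1=11, p_1 = 11*5 + 1 = 56, q_1 = 11*1 + 0 = 11.
  i=2: a_2=2, p_2 = 2*56 + 5 = 117, q_2 = 2*11 + 1 = 23.
  i=3: a_3=5, p_3 = 5*117 + 56 = 641, q_3 = 5*23 + 11 = 126.
  i=4: a_4=8, p_4 = 8*641 + 117 = 5245, q_4 = 8*126 + 23 = 1031.
  i=5: a_5=10, p_5 = 10*5245 + 641 = 53091, q_5 = 10*1031 + 126 = 10436.

5/1, 56/11, 117/23, 641/126, 5245/1031, 53091/10436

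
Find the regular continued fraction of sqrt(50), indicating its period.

Write x_i = (sqrt(50) + m_i)/d_i with (m_0, d_0) = (0, 1). a_0 = floor(sqrt(50)) = 7, since 7^2 = 49 <= 50 < 64 = 8^2.
Iterate m_{i+1} = d_i*a_i - m_i, d_{i+1} = (50 - m_{i+1}^2)/d_i, a_{i+1} = floor((a_0 + m_{i+1})/d_{i+1}):
  m_1 = 1*7 - 0 = 7, d_1 = (50 - 7^2)/1 = 1/1 = 1, a_1 = floor((7 + 7)/1) = 14.
  m_2 = 1*14 - 7 = 7, d_2 = (50 - 7^2)/1 = 1/1 = 1: (m_2, d_2) = (m_1, d_1) = (7, 1), so from here the quotient a_1 repeats; the period length is 1.
Hence the expansion of sqrt(50) is a_0 = 7 followed by the repeating block 14 (period 1).

[7; (14)]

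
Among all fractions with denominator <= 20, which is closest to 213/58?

11/3

Expand x = 213/58 as a continued fraction with the Euclidean algorithm:
  213 = 3*58 + 39, so a_0 = 3.
  58 = 1*39 + 19, so a_1 = 1.
  39 = 2*19 + 1, so a_2 = 2.
  19 = 19*1 + 0, so a_3 = 19.
so x = [3; 1, 2, 19].
Convergents (p_i = a_i*p_{i-1} + p_{i-2}, q_i = a_i*q_{i-1} + q_{i-2} with p_{-2}=0, p_{-1}=1, q_{-2}=1, q_{-1}=0), until the denominator exceeds 20:
  i=0: a_0=3, p_0 = 3*1 + 0 = 3, q_0 = 3*0 + 1 = 1.
  i=1: a_1=1, p_1 = 1*3 + 1 = 4, q_1 = 1*1 + 0 = 1.
  i=2: a_2=2, p_2 = 2*4 + 3 = 11, q_2 = 2*1 + 1 = 3.
  i=3: a_3=19, p_3 = 19*11 + 4 = 213, q_3 = 19*3 + 1 = 58.
q_3 = 58 > 20, so the last convergent with denominator <= 20 is p_2/q_2 = 11/3.
The closest fraction with denominator <= 20 is either p_2/q_2 or the intermediate fraction (k*p_2 + p_1)/(k*q_2 + q_1) with the largest k >= 1 whose denominator stays <= 20; these approach x as k grows, and every other convergent or intermediate fraction in range is farther away.
Largest k: floor((20 - q_1)/q_2) = floor((20 - 1)/3) = 6.
That gives (6*11 + 4)/(6*3 + 1) = 70/19.
Compare the errors: |x - 11/3| = |213*3 - 11*58|/(58*3) = 1/174, and |x - 70/19| = |213*19 - 70*58|/(58*19) = 13/1102.
Cross-multiplying, 1*1102 = 1102 < 2262 = 13*174, so 1/174 is smaller: the convergent 11/3 is closer to x than 70/19.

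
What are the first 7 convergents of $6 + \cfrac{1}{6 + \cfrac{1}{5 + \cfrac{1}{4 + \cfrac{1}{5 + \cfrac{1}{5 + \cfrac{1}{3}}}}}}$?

6/1, 37/6, 191/31, 801/130, 4196/681, 21781/3535, 69539/11286

Using the convergent recurrence p_i = a_i*p_{i-1} + p_{i-2}, q_i = a_i*q_{i-1} + q_{i-2} with p_{-2}=0, p_{-1}=1, q_{-2}=1, q_{-1}=0:
  i=0: a_0=6, p_0 = 6*1 + 0 = 6, q_0 = 6*0 + 1 = 1.
  i=1: a_1=6, p_1 = 6*6 + 1 = 37, q_1 = 6*1 + 0 = 6.
  i=2: a_2=5, p_2 = 5*37 + 6 = 191, q_2 = 5*6 + 1 = 31.
  i=3: a_3=4, p_3 = 4*191 + 37 = 801, q_3 = 4*31 + 6 = 130.
  i=4: a_4=5, p_4 = 5*801 + 191 = 4196, q_4 = 5*130 + 31 = 681.
  i=5: a_5=5, p_5 = 5*4196 + 801 = 21781, q_5 = 5*681 + 130 = 3535.
  i=6: a_6=3, p_6 = 3*21781 + 4196 = 69539, q_6 = 3*3535 + 681 = 11286.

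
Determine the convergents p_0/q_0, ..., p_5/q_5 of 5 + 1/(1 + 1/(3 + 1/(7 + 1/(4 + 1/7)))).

Using the convergent recurrence p_i = a_i*p_{i-1} + p_{i-2}, q_i = a_i*q_{i-1} + q_{i-2} with p_{-2}=0, p_{-1}=1, q_{-2}=1, q_{-1}=0:
  i=0: a_0=5, p_0 = 5*1 + 0 = 5, q_0 = 5*0 + 1 = 1.
  i=1: a_1=1, p_1 = 1*5 + 1 = 6, q_1 = 1*1 + 0 = 1.
  i=2: a_2=3, p_2 = 3*6 + 5 = 23, q_2 = 3*1 + 1 = 4.
  i=3: a_3=7, p_3 = 7*23 + 6 = 167, q_3 = 7*4 + 1 = 29.
  i=4: a_4=4, p_4 = 4*167 + 23 = 691, q_4 = 4*29 + 4 = 120.
  i=5: a_5=7, p_5 = 7*691 + 167 = 5004, q_5 = 7*120 + 29 = 869.

5/1, 6/1, 23/4, 167/29, 691/120, 5004/869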